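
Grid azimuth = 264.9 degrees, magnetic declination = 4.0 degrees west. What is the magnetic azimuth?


magnetic azimuth = grid azimuth - declination (east +ve)
mag_az = 264.9 - -4.0 = 268.9 degrees

268.9 degrees


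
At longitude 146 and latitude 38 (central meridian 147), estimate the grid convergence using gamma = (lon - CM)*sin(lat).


gamma = (146 - 147) * sin(38) = -1 * 0.615661 = -0.616 degrees

-0.616 degrees


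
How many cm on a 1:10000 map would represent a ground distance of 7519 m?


map_cm = 7519 * 100 / 10000 = 75.19 cm

75.19 cm


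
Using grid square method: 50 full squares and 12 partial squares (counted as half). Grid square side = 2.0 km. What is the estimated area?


effective squares = 50 + 12 * 0.5 = 56.0
area = 56.0 * 4.0 = 224.0 km^2

224.0 km^2


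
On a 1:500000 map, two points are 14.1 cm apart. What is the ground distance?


ground = 14.1 cm * 500000 / 100 = 70500.0 m = 70.5 km

70.5 km


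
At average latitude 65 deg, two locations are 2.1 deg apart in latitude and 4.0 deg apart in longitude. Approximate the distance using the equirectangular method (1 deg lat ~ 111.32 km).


dlat_km = 2.1 * 111.32 = 233.772
dlon_km = 4.0 * 111.32 * cos(65) ≈ 188.183
dist = sqrt(233.772^2 + 188.183^2) ≈ 300.1 km

300.1 km


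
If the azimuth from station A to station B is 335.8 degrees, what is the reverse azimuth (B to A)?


back azimuth = (335.8 + 180) mod 360 = 155.8 degrees

155.8 degrees


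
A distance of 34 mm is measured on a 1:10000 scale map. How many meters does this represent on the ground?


ground = 34 mm * 10000 / 1000 = 340.0 m

340.0 m


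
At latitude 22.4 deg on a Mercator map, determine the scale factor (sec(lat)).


SF = 1 / cos(22.4) = 1 / 0.924546 = 1.082

1.082


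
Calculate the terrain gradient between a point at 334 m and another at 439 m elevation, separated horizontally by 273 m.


gradient = (439 - 334) / 273 = 105 / 273 = 0.3846

0.3846


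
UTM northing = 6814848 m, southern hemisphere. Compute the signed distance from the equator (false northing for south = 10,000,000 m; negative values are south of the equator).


For southern: actual = 6814848 - 10000000 = -3185152 m

-3185152 m


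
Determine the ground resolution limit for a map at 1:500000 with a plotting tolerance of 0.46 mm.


ground = 0.46 mm * 500000 / 1000 = 230.0 m

230.0 m


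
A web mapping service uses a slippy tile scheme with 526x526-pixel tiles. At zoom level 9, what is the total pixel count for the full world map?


tiles per axis = 2^9 = 512
total tiles = 512^2 = 262144
pixels per axis = 512 * 526 = 269312
total pixels = 269312^2 = 72528953344

72528953344 pixels


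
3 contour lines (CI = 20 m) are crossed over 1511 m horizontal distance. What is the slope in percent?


elevation change = 3 * 20 = 60 m
slope = 60 / 1511 * 100 = 4.0%

4.0%


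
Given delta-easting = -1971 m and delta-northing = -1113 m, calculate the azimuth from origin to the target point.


az = atan2(-1971, -1113) = -119.5 deg
adjusted to 0-360: 240.5 degrees

240.5 degrees


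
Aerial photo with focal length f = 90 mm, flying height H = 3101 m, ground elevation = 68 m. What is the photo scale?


scale = f / (H - h) = 90 mm / 3033 m = 90 / 3033000 = 1:33700

1:33700


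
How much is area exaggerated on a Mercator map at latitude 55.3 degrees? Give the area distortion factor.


area_distortion = 1/cos^2(55.3) = 3.086

3.086


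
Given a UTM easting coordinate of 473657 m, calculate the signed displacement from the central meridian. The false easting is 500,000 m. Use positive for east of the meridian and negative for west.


displacement = 473657 - 500000 = -26343 m

-26343 m


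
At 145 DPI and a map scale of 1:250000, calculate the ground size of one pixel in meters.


pixel_cm = 2.54 / 145 ≈ 0.017517 cm
ground = pixel_cm * 250000 / 100 = 2.54 * 250000 / (145 * 100) = 635000 / 14500 ≈ 43.79 m

43.79 m


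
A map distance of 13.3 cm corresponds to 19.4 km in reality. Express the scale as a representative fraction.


ground = 19.4 km = 1940000 cm; RF denominator = ground / map = 1940000 / 13.3 ≈ 145865; RF = 1:145865

1:145865


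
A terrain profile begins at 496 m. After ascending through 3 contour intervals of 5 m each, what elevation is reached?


elevation = 496 + 3 * 5 = 511 m

511 m


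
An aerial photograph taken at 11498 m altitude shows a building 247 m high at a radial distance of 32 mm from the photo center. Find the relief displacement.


d = h * r / H = 247 * 32 / 11498 = 0.69 mm

0.69 mm


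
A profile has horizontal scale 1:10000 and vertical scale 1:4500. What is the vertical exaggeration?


VE = horizontal_scale / vertical_scale = 10000 / 4500 ≈ 2.2

2.2x


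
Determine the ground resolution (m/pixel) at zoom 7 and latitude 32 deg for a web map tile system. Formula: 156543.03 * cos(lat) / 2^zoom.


res = 156543.03 * cos(32) / 2^7 = 156543.03 * 0.8480481 / 128 = 1037.16 m/pixel

1037.16 m/pixel


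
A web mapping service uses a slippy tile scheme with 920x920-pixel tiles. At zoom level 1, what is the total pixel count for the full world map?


tiles per axis = 2^1 = 2
total tiles = 2^2 = 4
pixels per axis = 2 * 920 = 1840
total pixels = 1840^2 = 3385600

3385600 pixels


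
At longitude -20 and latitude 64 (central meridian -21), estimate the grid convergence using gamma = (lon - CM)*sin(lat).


gamma = (-20 - -21) * sin(64) = 1 * 0.898794 = 0.899 degrees

0.899 degrees


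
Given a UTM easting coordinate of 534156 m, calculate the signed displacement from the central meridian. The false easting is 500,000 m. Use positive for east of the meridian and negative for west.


displacement = 534156 - 500000 = 34156 m

34156 m


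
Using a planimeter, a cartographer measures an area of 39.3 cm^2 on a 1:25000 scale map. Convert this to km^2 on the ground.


ground_area = 39.3 * (25000/100)^2 = 2456250.0 m^2 = 2.45625 km^2 ≈ 2.456 km^2

2.456 km^2


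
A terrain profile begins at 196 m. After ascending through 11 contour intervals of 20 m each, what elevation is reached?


elevation = 196 + 11 * 20 = 416 m

416 m


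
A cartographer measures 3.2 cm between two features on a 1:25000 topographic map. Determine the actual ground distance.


ground = 3.2 cm * 25000 / 100 = 800.0 m

800.0 m


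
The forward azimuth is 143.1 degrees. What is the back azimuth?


back azimuth = (143.1 + 180) mod 360 = 323.1 degrees

323.1 degrees


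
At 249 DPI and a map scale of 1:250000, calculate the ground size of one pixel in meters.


pixel_cm = 2.54 / 249 ≈ 0.010201 cm
ground = pixel_cm * 250000 / 100 = 2.54 * 250000 / (249 * 100) = 635000 / 24900 ≈ 25.5 m

25.5 m


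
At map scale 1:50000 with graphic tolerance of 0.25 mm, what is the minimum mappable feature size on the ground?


ground = 0.25 mm * 50000 / 1000 = 12.5 m

12.5 m


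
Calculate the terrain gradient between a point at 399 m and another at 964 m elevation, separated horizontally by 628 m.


gradient = (964 - 399) / 628 = 565 / 628 = 0.8997

0.8997


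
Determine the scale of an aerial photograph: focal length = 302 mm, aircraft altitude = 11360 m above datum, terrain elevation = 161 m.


scale = f / (H - h) = 302 mm / 11199 m = 302 / 11199000 = 1:37083

1:37083


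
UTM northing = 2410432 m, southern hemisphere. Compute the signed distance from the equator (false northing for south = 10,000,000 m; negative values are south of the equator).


For southern: actual = 2410432 - 10000000 = -7589568 m

-7589568 m


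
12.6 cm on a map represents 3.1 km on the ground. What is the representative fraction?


ground = 3.1 km = 310000 cm; RF denominator = ground / map = 310000 / 12.6 ≈ 24603; RF = 1:24603

1:24603


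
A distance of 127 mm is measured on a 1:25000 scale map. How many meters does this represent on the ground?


ground = 127 mm * 25000 / 1000 = 3175.0 m

3175.0 m


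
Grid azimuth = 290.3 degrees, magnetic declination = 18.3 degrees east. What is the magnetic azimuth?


magnetic azimuth = grid azimuth - declination (east +ve)
mag_az = 290.3 - 18.3 = 272.0 degrees

272.0 degrees


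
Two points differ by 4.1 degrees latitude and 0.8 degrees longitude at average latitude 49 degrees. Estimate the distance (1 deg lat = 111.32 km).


dlat_km = 4.1 * 111.32 = 456.412
dlon_km = 0.8 * 111.32 * cos(49) ≈ 58.426
dist = sqrt(456.412^2 + 58.426^2) ≈ 460.1 km

460.1 km


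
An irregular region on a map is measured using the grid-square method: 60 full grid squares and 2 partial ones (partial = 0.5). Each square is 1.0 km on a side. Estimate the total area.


effective squares = 60 + 2 * 0.5 = 61.0
area = 61.0 * 1.0 = 61.0 km^2

61.0 km^2


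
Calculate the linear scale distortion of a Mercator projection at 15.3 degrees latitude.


SF = 1 / cos(15.3) = 1 / 0.964557 = 1.037

1.037


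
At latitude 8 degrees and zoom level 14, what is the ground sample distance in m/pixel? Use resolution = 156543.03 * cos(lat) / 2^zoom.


res = 156543.03 * cos(8) / 2^14 = 156543.03 * 0.99026807 / 16384 = 9.46 m/pixel

9.46 m/pixel


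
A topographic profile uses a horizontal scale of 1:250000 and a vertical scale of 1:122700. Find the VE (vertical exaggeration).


VE = horizontal_scale / vertical_scale = 250000 / 122700 ≈ 2.0

2.0x


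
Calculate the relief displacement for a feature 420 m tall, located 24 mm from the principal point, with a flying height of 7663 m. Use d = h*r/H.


d = h * r / H = 420 * 24 / 7663 = 1.32 mm

1.32 mm


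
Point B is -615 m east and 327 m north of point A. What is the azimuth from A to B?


az = atan2(-615, 327) = -62.0 deg
adjusted to 0-360: 298.0 degrees

298.0 degrees


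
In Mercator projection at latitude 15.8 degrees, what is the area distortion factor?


area_distortion = 1/cos^2(15.8) = 1.08

1.08


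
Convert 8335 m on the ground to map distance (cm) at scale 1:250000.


map_cm = 8335 * 100 / 250000 = 3.334 cm ≈ 3.33 cm

3.33 cm


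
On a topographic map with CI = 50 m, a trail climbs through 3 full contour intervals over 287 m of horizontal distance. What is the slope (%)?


elevation change = 3 * 50 = 150 m
slope = 150 / 287 * 100 = 52.3%

52.3%


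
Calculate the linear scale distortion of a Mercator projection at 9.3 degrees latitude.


SF = 1 / cos(9.3) = 1 / 0.986856 = 1.013

1.013


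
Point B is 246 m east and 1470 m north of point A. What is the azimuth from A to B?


az = atan2(246, 1470) = 9.5 deg
adjusted to 0-360: 9.5 degrees

9.5 degrees


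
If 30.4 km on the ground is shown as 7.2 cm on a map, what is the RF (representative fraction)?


ground = 30.4 km = 3040000 cm; RF denominator = ground / map = 3040000 / 7.2 ≈ 422222; RF = 1:422222

1:422222


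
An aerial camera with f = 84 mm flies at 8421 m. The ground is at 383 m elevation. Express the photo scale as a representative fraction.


scale = f / (H - h) = 84 mm / 8038 m = 84 / 8038000 = 1:95690

1:95690


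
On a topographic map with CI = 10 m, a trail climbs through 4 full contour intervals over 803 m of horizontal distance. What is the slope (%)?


elevation change = 4 * 10 = 40 m
slope = 40 / 803 * 100 = 5.0%

5.0%


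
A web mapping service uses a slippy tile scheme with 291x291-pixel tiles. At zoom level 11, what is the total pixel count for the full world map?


tiles per axis = 2^11 = 2048
total tiles = 2048^2 = 4194304
pixels per axis = 2048 * 291 = 595968
total pixels = 595968^2 = 355177857024

355177857024 pixels


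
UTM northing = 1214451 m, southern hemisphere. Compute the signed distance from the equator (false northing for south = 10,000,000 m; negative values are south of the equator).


For southern: actual = 1214451 - 10000000 = -8785549 m

-8785549 m


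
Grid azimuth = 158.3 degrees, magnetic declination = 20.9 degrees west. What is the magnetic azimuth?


magnetic azimuth = grid azimuth - declination (east +ve)
mag_az = 158.3 - -20.9 = 179.2 degrees

179.2 degrees


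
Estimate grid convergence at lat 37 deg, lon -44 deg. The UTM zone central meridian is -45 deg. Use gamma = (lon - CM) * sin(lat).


gamma = (-44 - -45) * sin(37) = 1 * 0.601815 = 0.602 degrees

0.602 degrees


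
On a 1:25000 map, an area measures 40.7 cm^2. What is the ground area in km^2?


ground_area = 40.7 * (25000/100)^2 = 2543750.0 m^2 = 2.54375 km^2 ≈ 2.544 km^2

2.544 km^2


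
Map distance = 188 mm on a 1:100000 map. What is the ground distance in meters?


ground = 188 mm * 100000 / 1000 = 18800.0 m

18800.0 m


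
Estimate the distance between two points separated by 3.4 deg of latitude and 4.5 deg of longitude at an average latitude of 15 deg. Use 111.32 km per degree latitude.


dlat_km = 3.4 * 111.32 = 378.488
dlon_km = 4.5 * 111.32 * cos(15) ≈ 483.871
dist = sqrt(378.488^2 + 483.871^2) ≈ 614.3 km

614.3 km


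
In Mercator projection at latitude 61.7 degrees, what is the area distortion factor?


area_distortion = 1/cos^2(61.7) = 4.449

4.449


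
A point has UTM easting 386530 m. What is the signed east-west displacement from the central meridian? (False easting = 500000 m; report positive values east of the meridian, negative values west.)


displacement = 386530 - 500000 = -113470 m

-113470 m


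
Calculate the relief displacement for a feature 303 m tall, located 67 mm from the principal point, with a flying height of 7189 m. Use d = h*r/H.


d = h * r / H = 303 * 67 / 7189 = 2.82 mm

2.82 mm


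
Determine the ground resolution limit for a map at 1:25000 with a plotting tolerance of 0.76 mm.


ground = 0.76 mm * 25000 / 1000 = 19.0 m

19.0 m


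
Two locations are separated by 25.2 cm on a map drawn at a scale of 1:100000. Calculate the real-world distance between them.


ground = 25.2 cm * 100000 / 100 = 25200.0 m = 25.2 km

25.2 km


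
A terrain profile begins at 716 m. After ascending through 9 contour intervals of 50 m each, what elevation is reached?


elevation = 716 + 9 * 50 = 1166 m

1166 m


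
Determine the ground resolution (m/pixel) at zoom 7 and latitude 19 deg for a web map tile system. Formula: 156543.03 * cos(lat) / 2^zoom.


res = 156543.03 * cos(19) / 2^7 = 156543.03 * 0.94551858 / 128 = 1156.36 m/pixel

1156.36 m/pixel


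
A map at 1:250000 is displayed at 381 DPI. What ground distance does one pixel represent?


pixel_cm = 2.54 / 381 ≈ 0.006667 cm
ground = pixel_cm * 250000 / 100 = 2.54 * 250000 / (381 * 100) = 635000 / 38100 ≈ 16.67 m

16.67 m


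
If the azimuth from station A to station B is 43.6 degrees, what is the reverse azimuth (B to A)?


back azimuth = (43.6 + 180) mod 360 = 223.6 degrees

223.6 degrees


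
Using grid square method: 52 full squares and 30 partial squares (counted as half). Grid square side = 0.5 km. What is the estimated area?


effective squares = 52 + 30 * 0.5 = 67.0
area = 67.0 * 0.25 = 16.75 km^2

16.75 km^2


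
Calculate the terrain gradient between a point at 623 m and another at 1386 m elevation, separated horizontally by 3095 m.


gradient = (1386 - 623) / 3095 = 763 / 3095 = 0.2465

0.2465


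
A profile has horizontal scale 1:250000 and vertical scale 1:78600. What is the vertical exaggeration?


VE = horizontal_scale / vertical_scale = 250000 / 78600 ≈ 3.2

3.2x


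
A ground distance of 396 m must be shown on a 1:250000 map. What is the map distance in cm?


map_cm = 396 * 100 / 250000 = 0.1584 cm ≈ 0.16 cm

0.16 cm


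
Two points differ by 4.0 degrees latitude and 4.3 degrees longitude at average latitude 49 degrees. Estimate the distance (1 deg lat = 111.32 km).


dlat_km = 4.0 * 111.32 = 445.28
dlon_km = 4.3 * 111.32 * cos(49) ≈ 314.04
dist = sqrt(445.28^2 + 314.04^2) ≈ 544.9 km

544.9 km


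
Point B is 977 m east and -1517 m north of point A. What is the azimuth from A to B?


az = atan2(977, -1517) = 147.2 deg
adjusted to 0-360: 147.2 degrees

147.2 degrees


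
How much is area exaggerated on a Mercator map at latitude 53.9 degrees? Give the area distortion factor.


area_distortion = 1/cos^2(53.9) = 2.881

2.881


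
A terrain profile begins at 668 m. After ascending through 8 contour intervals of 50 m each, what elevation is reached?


elevation = 668 + 8 * 50 = 1068 m

1068 m


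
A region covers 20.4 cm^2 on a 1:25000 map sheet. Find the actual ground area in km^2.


ground_area = 20.4 * (25000/100)^2 = 1275000.0 m^2 = 1.275 km^2

1.275 km^2


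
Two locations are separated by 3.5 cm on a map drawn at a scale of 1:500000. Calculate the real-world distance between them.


ground = 3.5 cm * 500000 / 100 = 17500.0 m = 17.5 km

17.5 km


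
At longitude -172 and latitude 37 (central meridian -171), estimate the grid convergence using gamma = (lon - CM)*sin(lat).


gamma = (-172 - -171) * sin(37) = -1 * 0.601815 = -0.602 degrees

-0.602 degrees


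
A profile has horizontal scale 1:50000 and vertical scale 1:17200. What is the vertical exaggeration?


VE = horizontal_scale / vertical_scale = 50000 / 17200 ≈ 2.9

2.9x


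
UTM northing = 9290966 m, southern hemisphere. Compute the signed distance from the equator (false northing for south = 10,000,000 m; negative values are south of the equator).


For southern: actual = 9290966 - 10000000 = -709034 m

-709034 m


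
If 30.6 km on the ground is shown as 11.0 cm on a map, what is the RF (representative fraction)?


ground = 30.6 km = 3060000 cm; RF denominator = ground / map = 3060000 / 11.0 ≈ 278182; RF = 1:278182

1:278182


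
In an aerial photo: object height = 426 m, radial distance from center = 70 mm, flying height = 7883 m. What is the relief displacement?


d = h * r / H = 426 * 70 / 7883 = 3.78 mm

3.78 mm


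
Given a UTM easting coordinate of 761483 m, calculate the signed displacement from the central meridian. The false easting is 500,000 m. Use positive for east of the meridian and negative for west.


displacement = 761483 - 500000 = 261483 m

261483 m


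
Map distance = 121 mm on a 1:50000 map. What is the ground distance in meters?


ground = 121 mm * 50000 / 1000 = 6050.0 m

6050.0 m


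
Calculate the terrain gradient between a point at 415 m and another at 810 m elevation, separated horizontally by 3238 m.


gradient = (810 - 415) / 3238 = 395 / 3238 = 0.122

0.122


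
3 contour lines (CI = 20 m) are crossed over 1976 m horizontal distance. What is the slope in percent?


elevation change = 3 * 20 = 60 m
slope = 60 / 1976 * 100 = 3.0%

3.0%


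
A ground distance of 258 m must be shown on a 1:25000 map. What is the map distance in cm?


map_cm = 258 * 100 / 25000 = 1.032 cm ≈ 1.03 cm

1.03 cm


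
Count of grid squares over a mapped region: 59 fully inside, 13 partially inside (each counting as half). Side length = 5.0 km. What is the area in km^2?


effective squares = 59 + 13 * 0.5 = 65.5
area = 65.5 * 25.0 = 1637.5 km^2

1637.5 km^2


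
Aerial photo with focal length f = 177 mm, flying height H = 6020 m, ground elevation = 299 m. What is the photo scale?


scale = f / (H - h) = 177 mm / 5721 m = 177 / 5721000 = 1:32322

1:32322


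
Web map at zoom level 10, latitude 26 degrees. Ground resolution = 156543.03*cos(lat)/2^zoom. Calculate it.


res = 156543.03 * cos(26) / 2^10 = 156543.03 * 0.89879405 / 1024 = 137.4 m/pixel

137.4 m/pixel


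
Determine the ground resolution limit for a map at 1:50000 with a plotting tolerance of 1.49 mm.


ground = 1.49 mm * 50000 / 1000 = 74.5 m

74.5 m


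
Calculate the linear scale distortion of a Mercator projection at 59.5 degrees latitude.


SF = 1 / cos(59.5) = 1 / 0.507538 = 1.97

1.97


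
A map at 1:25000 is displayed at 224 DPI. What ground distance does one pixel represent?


pixel_cm = 2.54 / 224 ≈ 0.011339 cm
ground = pixel_cm * 25000 / 100 = 2.54 * 25000 / (224 * 100) = 63500 / 22400 ≈ 2.83 m

2.83 m


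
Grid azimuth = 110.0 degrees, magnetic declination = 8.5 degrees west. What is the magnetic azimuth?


magnetic azimuth = grid azimuth - declination (east +ve)
mag_az = 110.0 - -8.5 = 118.5 degrees

118.5 degrees


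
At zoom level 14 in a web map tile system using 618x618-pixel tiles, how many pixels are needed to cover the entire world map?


tiles per axis = 2^14 = 16384
total tiles = 16384^2 = 268435456
pixels per axis = 16384 * 618 = 10125312
total pixels = 10125312^2 = 102521943097344

102521943097344 pixels


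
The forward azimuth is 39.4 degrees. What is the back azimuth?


back azimuth = (39.4 + 180) mod 360 = 219.4 degrees

219.4 degrees


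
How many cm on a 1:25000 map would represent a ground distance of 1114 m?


map_cm = 1114 * 100 / 25000 = 4.456 cm ≈ 4.46 cm

4.46 cm


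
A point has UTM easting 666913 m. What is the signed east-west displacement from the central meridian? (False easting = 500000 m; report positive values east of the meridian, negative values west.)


displacement = 666913 - 500000 = 166913 m

166913 m


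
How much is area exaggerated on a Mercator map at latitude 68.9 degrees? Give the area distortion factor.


area_distortion = 1/cos^2(68.9) = 7.716

7.716


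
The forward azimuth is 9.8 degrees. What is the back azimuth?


back azimuth = (9.8 + 180) mod 360 = 189.8 degrees

189.8 degrees


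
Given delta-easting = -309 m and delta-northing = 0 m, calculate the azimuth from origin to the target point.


az = atan2(-309, 0) = -90.0 deg
adjusted to 0-360: 270.0 degrees

270.0 degrees


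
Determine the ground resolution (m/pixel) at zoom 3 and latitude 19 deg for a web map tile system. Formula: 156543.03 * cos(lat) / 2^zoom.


res = 156543.03 * cos(19) / 2^3 = 156543.03 * 0.94551858 / 8 = 18501.79 m/pixel

18501.79 m/pixel


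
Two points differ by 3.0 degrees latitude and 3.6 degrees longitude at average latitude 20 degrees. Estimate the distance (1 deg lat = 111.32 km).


dlat_km = 3.0 * 111.32 = 333.96
dlon_km = 3.6 * 111.32 * cos(20) ≈ 376.584
dist = sqrt(333.96^2 + 376.584^2) ≈ 503.3 km

503.3 km


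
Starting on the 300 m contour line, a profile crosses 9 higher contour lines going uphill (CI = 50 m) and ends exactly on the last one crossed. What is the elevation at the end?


elevation = 300 + 9 * 50 = 750 m

750 m


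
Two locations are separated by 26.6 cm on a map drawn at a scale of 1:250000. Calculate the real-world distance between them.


ground = 26.6 cm * 250000 / 100 = 66500.0 m = 66.5 km

66.5 km


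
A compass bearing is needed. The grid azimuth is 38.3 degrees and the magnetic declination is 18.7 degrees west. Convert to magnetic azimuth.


magnetic azimuth = grid azimuth - declination (east +ve)
mag_az = 38.3 - -18.7 = 57.0 degrees

57.0 degrees


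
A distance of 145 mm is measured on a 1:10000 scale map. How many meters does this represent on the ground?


ground = 145 mm * 10000 / 1000 = 1450.0 m

1450.0 m


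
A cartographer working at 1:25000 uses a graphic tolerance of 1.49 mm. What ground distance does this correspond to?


ground = 1.49 mm * 25000 / 1000 = 37.25 m

37.25 m


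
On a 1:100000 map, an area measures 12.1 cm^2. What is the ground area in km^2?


ground_area = 12.1 * (100000/100)^2 = 12100000.0 m^2 = 12.1 km^2

12.1 km^2


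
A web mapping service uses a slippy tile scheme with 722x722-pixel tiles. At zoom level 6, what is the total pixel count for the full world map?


tiles per axis = 2^6 = 64
total tiles = 64^2 = 4096
pixels per axis = 64 * 722 = 46208
total pixels = 46208^2 = 2135179264

2135179264 pixels


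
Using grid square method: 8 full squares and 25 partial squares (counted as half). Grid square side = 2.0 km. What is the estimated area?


effective squares = 8 + 25 * 0.5 = 20.5
area = 20.5 * 4.0 = 82.0 km^2

82.0 km^2


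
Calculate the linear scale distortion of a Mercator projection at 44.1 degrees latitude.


SF = 1 / cos(44.1) = 1 / 0.718126 = 1.393

1.393


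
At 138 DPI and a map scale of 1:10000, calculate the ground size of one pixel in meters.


pixel_cm = 2.54 / 138 ≈ 0.018406 cm
ground = pixel_cm * 10000 / 100 = 2.54 * 10000 / (138 * 100) = 25400 / 13800 ≈ 1.84 m

1.84 m


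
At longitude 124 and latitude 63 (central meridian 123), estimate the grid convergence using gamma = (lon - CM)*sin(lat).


gamma = (124 - 123) * sin(63) = 1 * 0.891007 = 0.891 degrees

0.891 degrees


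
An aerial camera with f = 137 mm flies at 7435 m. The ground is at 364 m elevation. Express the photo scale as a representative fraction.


scale = f / (H - h) = 137 mm / 7071 m = 137 / 7071000 = 1:51613

1:51613


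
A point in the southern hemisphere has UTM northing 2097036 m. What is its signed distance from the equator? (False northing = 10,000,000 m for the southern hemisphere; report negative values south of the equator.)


For southern: actual = 2097036 - 10000000 = -7902964 m

-7902964 m


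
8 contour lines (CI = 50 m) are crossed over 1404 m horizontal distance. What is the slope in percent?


elevation change = 8 * 50 = 400 m
slope = 400 / 1404 * 100 = 28.5%

28.5%


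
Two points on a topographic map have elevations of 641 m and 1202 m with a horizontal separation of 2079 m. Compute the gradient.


gradient = (1202 - 641) / 2079 = 561 / 2079 = 0.2698

0.2698


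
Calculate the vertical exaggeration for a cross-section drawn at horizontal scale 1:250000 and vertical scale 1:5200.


VE = horizontal_scale / vertical_scale = 250000 / 5200 ≈ 48.1

48.1x


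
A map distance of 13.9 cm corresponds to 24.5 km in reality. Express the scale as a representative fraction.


ground = 24.5 km = 2450000 cm; RF denominator = ground / map = 2450000 / 13.9 ≈ 176259; RF = 1:176259

1:176259


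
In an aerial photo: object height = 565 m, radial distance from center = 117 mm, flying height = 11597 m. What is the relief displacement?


d = h * r / H = 565 * 117 / 11597 = 5.7 mm

5.7 mm


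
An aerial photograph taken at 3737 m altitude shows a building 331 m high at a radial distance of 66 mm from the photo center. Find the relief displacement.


d = h * r / H = 331 * 66 / 3737 = 5.85 mm

5.85 mm


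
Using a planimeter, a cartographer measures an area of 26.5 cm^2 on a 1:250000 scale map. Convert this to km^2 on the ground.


ground_area = 26.5 * (250000/100)^2 = 165625000.0 m^2 = 165.625 km^2

165.625 km^2


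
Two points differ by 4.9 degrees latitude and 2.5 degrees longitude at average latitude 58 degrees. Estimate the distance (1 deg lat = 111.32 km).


dlat_km = 4.9 * 111.32 = 545.468
dlon_km = 2.5 * 111.32 * cos(58) ≈ 147.477
dist = sqrt(545.468^2 + 147.477^2) ≈ 565.1 km

565.1 km


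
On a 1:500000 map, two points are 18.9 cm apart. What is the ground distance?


ground = 18.9 cm * 500000 / 100 = 94500.0 m = 94.5 km

94.5 km


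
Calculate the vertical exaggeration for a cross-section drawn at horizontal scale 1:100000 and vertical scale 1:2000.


VE = horizontal_scale / vertical_scale = 100000 / 2000 = 50.0

50.0x


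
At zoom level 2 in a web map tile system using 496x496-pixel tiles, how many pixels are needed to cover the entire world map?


tiles per axis = 2^2 = 4
total tiles = 4^2 = 16
pixels per axis = 4 * 496 = 1984
total pixels = 1984^2 = 3936256

3936256 pixels


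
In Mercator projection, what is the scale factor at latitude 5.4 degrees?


SF = 1 / cos(5.4) = 1 / 0.995562 = 1.004

1.004


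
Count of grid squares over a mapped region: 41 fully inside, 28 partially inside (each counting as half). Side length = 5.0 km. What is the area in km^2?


effective squares = 41 + 28 * 0.5 = 55.0
area = 55.0 * 25.0 = 1375.0 km^2

1375.0 km^2


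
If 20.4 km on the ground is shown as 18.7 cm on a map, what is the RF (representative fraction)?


ground = 20.4 km = 2040000 cm; RF denominator = ground / map = 2040000 / 18.7 ≈ 109091; RF = 1:109091

1:109091


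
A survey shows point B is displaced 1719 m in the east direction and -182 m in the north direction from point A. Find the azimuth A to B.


az = atan2(1719, -182) = 96.0 deg
adjusted to 0-360: 96.0 degrees

96.0 degrees


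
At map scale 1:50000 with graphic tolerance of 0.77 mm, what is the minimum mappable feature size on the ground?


ground = 0.77 mm * 50000 / 1000 = 38.5 m

38.5 m


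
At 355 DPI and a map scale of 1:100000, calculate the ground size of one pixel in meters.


pixel_cm = 2.54 / 355 ≈ 0.007155 cm
ground = pixel_cm * 100000 / 100 = 2.54 * 100000 / (355 * 100) = 254000 / 35500 ≈ 7.15 m

7.15 m


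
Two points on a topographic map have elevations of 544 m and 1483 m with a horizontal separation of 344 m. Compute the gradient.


gradient = (1483 - 544) / 344 = 939 / 344 = 2.7297

2.7297


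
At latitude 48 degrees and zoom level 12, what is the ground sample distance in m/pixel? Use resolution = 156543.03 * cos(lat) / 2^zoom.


res = 156543.03 * cos(48) / 2^12 = 156543.03 * 0.66913061 / 4096 = 25.57 m/pixel

25.57 m/pixel


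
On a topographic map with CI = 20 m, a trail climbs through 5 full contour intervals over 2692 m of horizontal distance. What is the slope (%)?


elevation change = 5 * 20 = 100 m
slope = 100 / 2692 * 100 = 3.7%

3.7%


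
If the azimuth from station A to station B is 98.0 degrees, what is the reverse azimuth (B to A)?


back azimuth = (98.0 + 180) mod 360 = 278.0 degrees

278.0 degrees


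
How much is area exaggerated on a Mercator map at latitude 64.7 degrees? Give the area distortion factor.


area_distortion = 1/cos^2(64.7) = 5.475

5.475


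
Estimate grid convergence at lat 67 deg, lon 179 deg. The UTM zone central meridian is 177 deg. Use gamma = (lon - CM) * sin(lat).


gamma = (179 - 177) * sin(67) = 2 * 0.920505 = 1.841 degrees

1.841 degrees


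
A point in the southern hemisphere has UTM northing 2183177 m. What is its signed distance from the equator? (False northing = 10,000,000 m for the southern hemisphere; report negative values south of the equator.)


For southern: actual = 2183177 - 10000000 = -7816823 m

-7816823 m


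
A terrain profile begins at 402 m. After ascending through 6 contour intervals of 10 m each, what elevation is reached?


elevation = 402 + 6 * 10 = 462 m

462 m


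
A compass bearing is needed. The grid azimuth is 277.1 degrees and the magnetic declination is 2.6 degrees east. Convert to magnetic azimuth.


magnetic azimuth = grid azimuth - declination (east +ve)
mag_az = 277.1 - 2.6 = 274.5 degrees

274.5 degrees


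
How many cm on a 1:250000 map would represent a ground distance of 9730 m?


map_cm = 9730 * 100 / 250000 = 3.892 cm ≈ 3.89 cm

3.89 cm


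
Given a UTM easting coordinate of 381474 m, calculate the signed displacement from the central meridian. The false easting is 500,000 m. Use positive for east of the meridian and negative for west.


displacement = 381474 - 500000 = -118526 m

-118526 m


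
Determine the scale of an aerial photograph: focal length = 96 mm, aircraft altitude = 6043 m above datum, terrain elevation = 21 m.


scale = f / (H - h) = 96 mm / 6022 m = 96 / 6022000 = 1:62729

1:62729


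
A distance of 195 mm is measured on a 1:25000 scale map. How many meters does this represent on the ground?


ground = 195 mm * 25000 / 1000 = 4875.0 m

4875.0 m


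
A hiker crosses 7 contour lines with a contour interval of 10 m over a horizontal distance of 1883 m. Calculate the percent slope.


elevation change = 7 * 10 = 70 m
slope = 70 / 1883 * 100 = 3.7%

3.7%


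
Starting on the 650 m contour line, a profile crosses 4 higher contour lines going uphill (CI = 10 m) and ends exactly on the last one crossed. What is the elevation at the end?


elevation = 650 + 4 * 10 = 690 m

690 m


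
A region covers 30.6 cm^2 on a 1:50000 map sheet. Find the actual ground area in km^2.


ground_area = 30.6 * (50000/100)^2 = 7650000.0 m^2 = 7.65 km^2

7.65 km^2


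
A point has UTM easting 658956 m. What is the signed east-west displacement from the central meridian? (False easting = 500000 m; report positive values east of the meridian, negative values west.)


displacement = 658956 - 500000 = 158956 m

158956 m


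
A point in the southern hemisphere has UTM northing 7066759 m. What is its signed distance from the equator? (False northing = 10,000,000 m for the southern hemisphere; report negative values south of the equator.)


For southern: actual = 7066759 - 10000000 = -2933241 m

-2933241 m


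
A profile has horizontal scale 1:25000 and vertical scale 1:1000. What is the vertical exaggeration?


VE = horizontal_scale / vertical_scale = 25000 / 1000 = 25.0

25.0x


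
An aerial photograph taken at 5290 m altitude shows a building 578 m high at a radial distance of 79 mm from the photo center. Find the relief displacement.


d = h * r / H = 578 * 79 / 5290 = 8.63 mm

8.63 mm


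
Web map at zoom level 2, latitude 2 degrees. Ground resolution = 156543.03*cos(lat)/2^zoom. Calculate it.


res = 156543.03 * cos(2) / 2^2 = 156543.03 * 0.99939083 / 4 = 39111.92 m/pixel

39111.92 m/pixel


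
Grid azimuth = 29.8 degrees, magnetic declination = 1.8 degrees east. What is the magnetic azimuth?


magnetic azimuth = grid azimuth - declination (east +ve)
mag_az = 29.8 - 1.8 = 28.0 degrees

28.0 degrees


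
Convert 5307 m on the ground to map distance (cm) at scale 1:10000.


map_cm = 5307 * 100 / 10000 = 53.07 cm

53.07 cm


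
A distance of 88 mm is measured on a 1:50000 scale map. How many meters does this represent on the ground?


ground = 88 mm * 50000 / 1000 = 4400.0 m

4400.0 m


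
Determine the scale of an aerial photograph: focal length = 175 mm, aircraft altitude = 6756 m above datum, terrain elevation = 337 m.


scale = f / (H - h) = 175 mm / 6419 m = 175 / 6419000 = 1:36680

1:36680


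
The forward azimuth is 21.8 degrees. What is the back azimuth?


back azimuth = (21.8 + 180) mod 360 = 201.8 degrees

201.8 degrees


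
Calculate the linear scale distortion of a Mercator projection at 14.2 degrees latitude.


SF = 1 / cos(14.2) = 1 / 0.969445 = 1.032

1.032


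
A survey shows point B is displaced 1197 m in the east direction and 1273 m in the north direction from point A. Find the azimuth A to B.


az = atan2(1197, 1273) = 43.2 deg
adjusted to 0-360: 43.2 degrees

43.2 degrees


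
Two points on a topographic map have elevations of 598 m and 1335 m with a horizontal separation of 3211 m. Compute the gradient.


gradient = (1335 - 598) / 3211 = 737 / 3211 = 0.2295

0.2295


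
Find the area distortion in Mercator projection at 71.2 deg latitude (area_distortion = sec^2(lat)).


area_distortion = 1/cos^2(71.2) = 9.629

9.629


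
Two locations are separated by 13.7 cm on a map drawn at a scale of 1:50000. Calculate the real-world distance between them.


ground = 13.7 cm * 50000 / 100 = 6850.0 m = 6.85 km

6.85 km


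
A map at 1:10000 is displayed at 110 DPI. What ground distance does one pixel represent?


pixel_cm = 2.54 / 110 ≈ 0.023091 cm
ground = pixel_cm * 10000 / 100 = 2.54 * 10000 / (110 * 100) = 25400 / 11000 ≈ 2.31 m

2.31 m


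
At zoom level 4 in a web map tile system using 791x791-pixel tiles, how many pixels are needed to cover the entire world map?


tiles per axis = 2^4 = 16
total tiles = 16^2 = 256
pixels per axis = 16 * 791 = 12656
total pixels = 12656^2 = 160174336

160174336 pixels


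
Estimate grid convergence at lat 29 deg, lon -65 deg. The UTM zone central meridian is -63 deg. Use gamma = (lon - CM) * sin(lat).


gamma = (-65 - -63) * sin(29) = -2 * 0.48481 = -0.97 degrees

-0.97 degrees


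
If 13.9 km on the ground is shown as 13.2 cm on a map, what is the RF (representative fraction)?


ground = 13.9 km = 1390000 cm; RF denominator = ground / map = 1390000 / 13.2 ≈ 105303; RF = 1:105303

1:105303


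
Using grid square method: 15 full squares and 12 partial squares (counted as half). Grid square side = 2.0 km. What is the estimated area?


effective squares = 15 + 12 * 0.5 = 21.0
area = 21.0 * 4.0 = 84.0 km^2

84.0 km^2


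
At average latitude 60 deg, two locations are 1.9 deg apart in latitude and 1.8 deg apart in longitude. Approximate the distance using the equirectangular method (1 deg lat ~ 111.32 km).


dlat_km = 1.9 * 111.32 = 211.508
dlon_km = 1.8 * 111.32 * cos(60) ≈ 100.188
dist = sqrt(211.508^2 + 100.188^2) ≈ 234.0 km

234.0 km


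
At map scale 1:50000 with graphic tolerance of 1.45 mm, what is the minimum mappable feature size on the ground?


ground = 1.45 mm * 50000 / 1000 = 72.5 m

72.5 m


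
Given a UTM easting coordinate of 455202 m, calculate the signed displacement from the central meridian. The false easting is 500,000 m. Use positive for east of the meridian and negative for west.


displacement = 455202 - 500000 = -44798 m

-44798 m


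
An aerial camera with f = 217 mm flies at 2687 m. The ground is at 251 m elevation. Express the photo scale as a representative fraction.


scale = f / (H - h) = 217 mm / 2436 m = 217 / 2436000 = 1:11226

1:11226


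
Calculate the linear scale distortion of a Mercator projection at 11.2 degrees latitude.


SF = 1 / cos(11.2) = 1 / 0.980955 = 1.019

1.019


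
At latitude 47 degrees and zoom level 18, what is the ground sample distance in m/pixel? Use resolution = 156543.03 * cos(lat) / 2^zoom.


res = 156543.03 * cos(47) / 2^18 = 156543.03 * 0.68199836 / 262144 = 0.41 m/pixel

0.41 m/pixel


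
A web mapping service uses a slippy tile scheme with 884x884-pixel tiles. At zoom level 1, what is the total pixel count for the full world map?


tiles per axis = 2^1 = 2
total tiles = 2^2 = 4
pixels per axis = 2 * 884 = 1768
total pixels = 1768^2 = 3125824

3125824 pixels


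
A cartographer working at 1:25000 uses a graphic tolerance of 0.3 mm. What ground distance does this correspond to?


ground = 0.3 mm * 25000 / 1000 = 7.5 m

7.5 m


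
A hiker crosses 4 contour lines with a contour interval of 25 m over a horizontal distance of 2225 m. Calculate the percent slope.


elevation change = 4 * 25 = 100 m
slope = 100 / 2225 * 100 = 4.5%

4.5%


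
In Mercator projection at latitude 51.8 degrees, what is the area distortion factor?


area_distortion = 1/cos^2(51.8) = 2.615

2.615


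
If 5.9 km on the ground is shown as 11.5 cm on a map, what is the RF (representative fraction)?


ground = 5.9 km = 590000 cm; RF denominator = ground / map = 590000 / 11.5 ≈ 51304; RF = 1:51304

1:51304


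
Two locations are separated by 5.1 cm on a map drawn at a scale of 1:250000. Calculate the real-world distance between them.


ground = 5.1 cm * 250000 / 100 = 12750.0 m = 12.75 km

12.75 km


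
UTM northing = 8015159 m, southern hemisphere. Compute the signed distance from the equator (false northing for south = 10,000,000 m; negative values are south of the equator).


For southern: actual = 8015159 - 10000000 = -1984841 m

-1984841 m


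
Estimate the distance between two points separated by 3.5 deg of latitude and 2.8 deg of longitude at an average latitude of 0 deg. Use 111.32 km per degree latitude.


dlat_km = 3.5 * 111.32 = 389.62
dlon_km = 2.8 * 111.32 * cos(0) ≈ 311.696
dist = sqrt(389.62^2 + 311.696^2) ≈ 499.0 km

499.0 km


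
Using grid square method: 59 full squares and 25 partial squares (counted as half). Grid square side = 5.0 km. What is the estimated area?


effective squares = 59 + 25 * 0.5 = 71.5
area = 71.5 * 25.0 = 1787.5 km^2

1787.5 km^2
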